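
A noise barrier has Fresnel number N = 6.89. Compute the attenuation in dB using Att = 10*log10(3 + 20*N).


3 + 20*N = 3 + 20*6.89 = 140.8
Att = 10*log10(140.8) = 21.486 dB


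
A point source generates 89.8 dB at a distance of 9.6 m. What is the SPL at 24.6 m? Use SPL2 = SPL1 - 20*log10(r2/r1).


r2/r1 = 24.6/9.6 = 2.5625
Correction = 20*log10(2.5625) = 8.17328 dB
SPL2 = 89.8 - 8.17328 = 81.627 dB


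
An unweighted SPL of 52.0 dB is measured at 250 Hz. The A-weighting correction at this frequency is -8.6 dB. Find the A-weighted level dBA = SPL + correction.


A-weighting table: 250 Hz -> -8.6 dB correction
SPL_A = SPL + correction = 52.0 + (-8.6) = 43.4 dBA


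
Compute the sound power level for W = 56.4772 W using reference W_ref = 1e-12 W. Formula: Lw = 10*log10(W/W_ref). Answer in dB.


W / W_ref = 56.4772 / 1e-12 = 5.64772e+13
Lw = 10 * log10(5.64772e+13) = 137.52 dB


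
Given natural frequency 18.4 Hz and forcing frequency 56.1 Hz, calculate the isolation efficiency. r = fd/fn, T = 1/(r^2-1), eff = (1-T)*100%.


r = 56.1 / 18.4 = 3.04891
r^2 - 1 = 3.04891^2 - 1 = 8.29585
T = 1/8.29585 = 0.120542
Efficiency = (1 - 0.120542)*100 = 87.946 %


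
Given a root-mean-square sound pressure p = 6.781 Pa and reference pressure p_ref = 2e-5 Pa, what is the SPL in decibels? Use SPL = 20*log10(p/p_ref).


p / p_ref = 6.781 / 2e-5 = 339050
SPL = 20 * log10(339050) = 110.61 dB


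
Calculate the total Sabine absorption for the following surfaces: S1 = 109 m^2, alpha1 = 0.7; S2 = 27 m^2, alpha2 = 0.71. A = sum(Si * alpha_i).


109 * 0.7 = 76.3
27 * 0.71 = 19.17
A_total = 76.3 + 19.17 = 95.47 m^2


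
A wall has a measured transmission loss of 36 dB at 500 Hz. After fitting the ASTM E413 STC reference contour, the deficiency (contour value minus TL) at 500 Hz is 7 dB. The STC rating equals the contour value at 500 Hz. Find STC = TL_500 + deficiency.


By ASTM E413, STC = value of the fitted reference contour at 500 Hz.
Contour value at 500 Hz = TL_500 + deficiency = 36 + 7 = 43
STC = 43


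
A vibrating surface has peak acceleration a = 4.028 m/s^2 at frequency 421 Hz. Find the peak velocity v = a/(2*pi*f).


omega = 2*pi*f = 2*pi*421 = 2645.22 rad/s
v = a / omega = 4.028 / 2645.22 = 0.0015227 m/s


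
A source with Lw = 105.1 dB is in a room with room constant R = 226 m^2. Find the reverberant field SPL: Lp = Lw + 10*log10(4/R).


4/R = 4/226 = 0.0176991
Lp = 105.1 + 10*log10(0.0176991) = 87.58 dB


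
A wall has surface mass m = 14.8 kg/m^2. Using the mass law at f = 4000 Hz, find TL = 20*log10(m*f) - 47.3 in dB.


m * f = 14.8 * 4000 = 59200
20*log10(59200) = 95.4464 dB
TL = 95.4464 - 47.3 = 48.146 dB


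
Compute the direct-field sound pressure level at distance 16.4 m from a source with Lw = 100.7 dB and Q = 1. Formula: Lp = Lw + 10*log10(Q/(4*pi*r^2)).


4*pi*r^2 = 4*pi*16.4^2 = 3379.85 m^2
Q / (4*pi*r^2) = 1 / 3379.85 = 0.000295871
Lp = 100.7 + 10*log10(0.000295871) = 65.411 dB


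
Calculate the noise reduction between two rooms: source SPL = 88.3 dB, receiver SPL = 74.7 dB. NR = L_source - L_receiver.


NR = L_source - L_receiver (difference between source and receiving room levels)
NR = 88.3 - 74.7 = 13.6 dB


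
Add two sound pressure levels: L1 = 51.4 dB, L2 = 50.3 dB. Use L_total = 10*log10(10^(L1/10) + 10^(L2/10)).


10^(51.4/10) = 138038
10^(50.3/10) = 107152
Sum = 138038 + 107152 = 245190
L_total = 10*log10(245190) = 53.895 dB


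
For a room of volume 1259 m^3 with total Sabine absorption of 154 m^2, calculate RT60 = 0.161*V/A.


RT60 = 0.161 * 1259 / 154 = 1.3162 s


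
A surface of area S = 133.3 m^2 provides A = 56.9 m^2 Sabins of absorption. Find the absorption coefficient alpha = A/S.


Absorption coefficient = absorbed power / incident power
alpha = A / S = 56.9 / 133.3 = 0.42686


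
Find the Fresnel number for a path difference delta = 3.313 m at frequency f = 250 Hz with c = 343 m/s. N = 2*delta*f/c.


N = 2*delta*f/c = 2*delta/lambda, where lambda = c/f
lambda = 343 / 250 = 1.372 m
N = 2 * 3.313 / 1.372 = 4.8294


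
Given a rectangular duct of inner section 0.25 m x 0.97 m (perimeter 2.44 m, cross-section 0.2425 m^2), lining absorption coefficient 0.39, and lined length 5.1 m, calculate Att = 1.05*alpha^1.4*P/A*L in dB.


alpha^1.4 = 0.39^1.4 = 0.267603
Attenuation rate = 1.05 * alpha^1.4 * P / A
= 1.05 * 0.267603 * 2.44 / 0.2425 = 2.82721 dB/m
Total Att = 2.82721 * 5.1 = 14.419 dB


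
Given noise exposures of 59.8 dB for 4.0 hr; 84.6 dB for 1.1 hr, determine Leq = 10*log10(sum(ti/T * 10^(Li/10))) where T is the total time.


T_total = 4.0 + 1.1 = 5.1 hr
(4.0/5.1) * 10^(59.8/10) = 749014
(1.1/5.1) * 10^(84.6/10) = 6.22046e+07
Sum = 749014 + 6.22046e+07 = 6.29536e+07
Leq = 10*log10(6.29536e+07) = 77.99 dB


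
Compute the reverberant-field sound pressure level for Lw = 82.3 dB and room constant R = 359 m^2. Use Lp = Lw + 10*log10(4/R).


4/R = 4/359 = 0.0111421
Lp = 82.3 + 10*log10(0.0111421) = 62.77 dB


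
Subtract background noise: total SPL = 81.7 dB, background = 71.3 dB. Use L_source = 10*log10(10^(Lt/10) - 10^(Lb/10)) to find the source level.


10^(81.7/10) = 1.47911e+08
10^(71.3/10) = 1.34896e+07
Difference = 1.47911e+08 - 1.34896e+07 = 1.34421e+08
L_source = 10*log10(1.34421e+08) = 81.285 dB


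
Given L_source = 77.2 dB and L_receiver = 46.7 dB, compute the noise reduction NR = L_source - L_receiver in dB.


NR = L_source - L_receiver (difference between source and receiving room levels)
NR = 77.2 - 46.7 = 30.5 dB


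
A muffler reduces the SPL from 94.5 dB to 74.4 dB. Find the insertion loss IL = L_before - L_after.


Insertion loss = SPL without muffler - SPL with muffler
IL = 94.5 - 74.4 = 20.1 dB


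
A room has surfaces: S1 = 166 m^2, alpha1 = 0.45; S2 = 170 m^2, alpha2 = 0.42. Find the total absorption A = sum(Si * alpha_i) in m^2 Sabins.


166 * 0.45 = 74.7
170 * 0.42 = 71.4
A_total = 74.7 + 71.4 = 146.1 m^2


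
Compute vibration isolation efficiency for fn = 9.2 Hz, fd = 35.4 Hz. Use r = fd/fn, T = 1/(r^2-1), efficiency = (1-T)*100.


r = 35.4 / 9.2 = 3.84783
r^2 - 1 = 3.84783^2 - 1 = 13.8058
T = 1/13.8058 = 0.0724333
Efficiency = (1 - 0.0724333)*100 = 92.757 %


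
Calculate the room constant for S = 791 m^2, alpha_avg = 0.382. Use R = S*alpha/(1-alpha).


R = 791 * 0.382 / (1 - 0.382) = 488.94 m^2


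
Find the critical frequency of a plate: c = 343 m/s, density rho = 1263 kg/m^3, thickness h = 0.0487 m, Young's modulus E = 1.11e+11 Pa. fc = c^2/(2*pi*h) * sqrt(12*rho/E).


12*rho/E = 12*1263/1.11e+11 = 1.36541e-07
sqrt(12*rho/E) = sqrt(1.36541e-07) = 0.000369515
c^2/(2*pi*h) = 343^2/(2*pi*0.0487) = 384485
fc = 384485 * 0.000369515 = 142.07 Hz


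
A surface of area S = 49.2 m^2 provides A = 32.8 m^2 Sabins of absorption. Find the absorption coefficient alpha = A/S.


Absorption coefficient = absorbed power / incident power
alpha = A / S = 32.8 / 49.2 = 0.66667


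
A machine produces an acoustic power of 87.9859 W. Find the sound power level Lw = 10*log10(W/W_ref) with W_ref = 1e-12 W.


W / W_ref = 87.9859 / 1e-12 = 8.79859e+13
Lw = 10 * log10(8.79859e+13) = 139.44 dB


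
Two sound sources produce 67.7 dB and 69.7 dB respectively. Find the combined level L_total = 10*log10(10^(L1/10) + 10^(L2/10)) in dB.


10^(67.7/10) = 5.88844e+06
10^(69.7/10) = 9.33254e+06
Sum = 5.88844e+06 + 9.33254e+06 = 1.5221e+07
L_total = 10*log10(1.5221e+07) = 71.824 dB


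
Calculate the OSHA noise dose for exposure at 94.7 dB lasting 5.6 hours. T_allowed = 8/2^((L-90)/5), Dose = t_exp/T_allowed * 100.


T_allowed = 8 / 2^((94.7 - 90)/5) = 4.16986 hr
Dose = 5.6 / 4.16986 * 100 = 134.3 %


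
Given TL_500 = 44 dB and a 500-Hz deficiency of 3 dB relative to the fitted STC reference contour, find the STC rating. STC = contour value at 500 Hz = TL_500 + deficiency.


By ASTM E413, STC = value of the fitted reference contour at 500 Hz.
Contour value at 500 Hz = TL_500 + deficiency = 44 + 3 = 47
STC = 47


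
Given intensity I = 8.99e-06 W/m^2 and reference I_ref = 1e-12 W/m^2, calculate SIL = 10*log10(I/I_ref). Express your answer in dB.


I / I_ref = 8.99e-06 / 1e-12 = 8.99e+06
SIL = 10 * log10(8.99e+06) = 69.538 dB


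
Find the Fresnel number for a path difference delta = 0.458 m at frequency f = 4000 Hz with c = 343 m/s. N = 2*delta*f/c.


N = 2*delta*f/c = 2*delta/lambda, where lambda = c/f
lambda = 343 / 4000 = 0.08575 m
N = 2 * 0.458 / 0.08575 = 10.682


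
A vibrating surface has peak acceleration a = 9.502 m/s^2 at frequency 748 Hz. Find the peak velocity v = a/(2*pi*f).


omega = 2*pi*f = 2*pi*748 = 4699.82 rad/s
v = a / omega = 9.502 / 4699.82 = 0.0020218 m/s


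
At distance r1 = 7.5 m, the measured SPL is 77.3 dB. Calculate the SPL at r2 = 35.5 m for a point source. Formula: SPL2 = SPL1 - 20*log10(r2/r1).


r2/r1 = 35.5/7.5 = 4.73333
Correction = 20*log10(4.73333) = 13.5033 dB
SPL2 = 77.3 - 13.5033 = 63.797 dB


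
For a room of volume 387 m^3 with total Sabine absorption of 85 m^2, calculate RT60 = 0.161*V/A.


RT60 = 0.161 * 387 / 85 = 0.73302 s


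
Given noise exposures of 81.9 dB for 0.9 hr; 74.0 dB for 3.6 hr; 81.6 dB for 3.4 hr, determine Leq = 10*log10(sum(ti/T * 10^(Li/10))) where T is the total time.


T_total = 0.9 + 3.6 + 3.4 = 7.9 hr
(0.9/7.9) * 10^(81.9/10) = 1.76447e+07
(3.6/7.9) * 10^(74.0/10) = 1.14466e+07
(3.4/7.9) * 10^(81.6/10) = 6.22088e+07
Sum = 1.76447e+07 + 1.14466e+07 + 6.22088e+07 = 9.13001e+07
Leq = 10*log10(9.13001e+07) = 79.605 dB


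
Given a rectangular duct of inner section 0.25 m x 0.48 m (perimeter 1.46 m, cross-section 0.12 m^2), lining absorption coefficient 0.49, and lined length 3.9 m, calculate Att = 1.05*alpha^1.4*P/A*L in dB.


alpha^1.4 = 0.49^1.4 = 0.368362
Attenuation rate = 1.05 * alpha^1.4 * P / A
= 1.05 * 0.368362 * 1.46 / 0.12 = 4.70582 dB/m
Total Att = 4.70582 * 3.9 = 18.353 dB


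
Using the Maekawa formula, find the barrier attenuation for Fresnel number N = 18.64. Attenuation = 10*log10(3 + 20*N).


3 + 20*N = 3 + 20*18.64 = 375.8
Att = 10*log10(375.8) = 25.75 dB


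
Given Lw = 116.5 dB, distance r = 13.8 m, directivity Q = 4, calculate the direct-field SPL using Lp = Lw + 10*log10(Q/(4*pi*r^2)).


4*pi*r^2 = 4*pi*13.8^2 = 2393.14 m^2
Q / (4*pi*r^2) = 4 / 2393.14 = 0.00167144
Lp = 116.5 + 10*log10(0.00167144) = 88.731 dB


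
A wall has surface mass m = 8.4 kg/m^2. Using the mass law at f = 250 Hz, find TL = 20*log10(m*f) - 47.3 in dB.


m * f = 8.4 * 250 = 2100
20*log10(2100) = 66.4444 dB
TL = 66.4444 - 47.3 = 19.144 dB


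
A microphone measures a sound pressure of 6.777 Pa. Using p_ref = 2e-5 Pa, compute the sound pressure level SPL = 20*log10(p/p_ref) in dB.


p / p_ref = 6.777 / 2e-5 = 338850
SPL = 20 * log10(338850) = 110.6 dB


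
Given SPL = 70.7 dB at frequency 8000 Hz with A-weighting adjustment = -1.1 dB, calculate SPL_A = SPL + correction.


A-weighting table: 8000 Hz -> -1.1 dB correction
SPL_A = SPL + correction = 70.7 + (-1.1) = 69.6 dBA


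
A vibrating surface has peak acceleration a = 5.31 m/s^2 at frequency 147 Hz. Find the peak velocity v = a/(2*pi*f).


omega = 2*pi*f = 2*pi*147 = 923.628 rad/s
v = a / omega = 5.31 / 923.628 = 0.0057491 m/s


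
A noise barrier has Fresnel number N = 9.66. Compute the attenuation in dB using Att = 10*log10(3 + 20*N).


3 + 20*N = 3 + 20*9.66 = 196.2
Att = 10*log10(196.2) = 22.927 dB


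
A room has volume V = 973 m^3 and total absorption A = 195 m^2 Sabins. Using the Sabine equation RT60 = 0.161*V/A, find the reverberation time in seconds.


RT60 = 0.161 * 973 / 195 = 0.80335 s


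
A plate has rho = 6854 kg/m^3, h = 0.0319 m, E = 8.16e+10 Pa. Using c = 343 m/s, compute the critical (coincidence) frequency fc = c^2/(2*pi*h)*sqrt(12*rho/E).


12*rho/E = 12*6854/8.16e+10 = 1.00794e-06
sqrt(12*rho/E) = sqrt(1.00794e-06) = 0.00100396
c^2/(2*pi*h) = 343^2/(2*pi*0.0319) = 586972
fc = 586972 * 0.00100396 = 589.3 Hz


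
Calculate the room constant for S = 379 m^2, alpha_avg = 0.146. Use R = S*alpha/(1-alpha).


R = 379 * 0.146 / (1 - 0.146) = 64.794 m^2


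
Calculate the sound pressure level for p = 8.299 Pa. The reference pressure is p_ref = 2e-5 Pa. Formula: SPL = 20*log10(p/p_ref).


p / p_ref = 8.299 / 2e-5 = 414950
SPL = 20 * log10(414950) = 112.36 dB


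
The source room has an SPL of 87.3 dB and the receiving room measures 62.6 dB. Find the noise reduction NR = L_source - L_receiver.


NR = L_source - L_receiver (difference between source and receiving room levels)
NR = 87.3 - 62.6 = 24.7 dB


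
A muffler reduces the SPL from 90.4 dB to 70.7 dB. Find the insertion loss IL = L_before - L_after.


Insertion loss = SPL without muffler - SPL with muffler
IL = 90.4 - 70.7 = 19.7 dB


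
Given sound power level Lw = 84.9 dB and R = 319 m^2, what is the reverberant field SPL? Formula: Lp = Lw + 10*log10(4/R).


4/R = 4/319 = 0.0125392
Lp = 84.9 + 10*log10(0.0125392) = 65.883 dB


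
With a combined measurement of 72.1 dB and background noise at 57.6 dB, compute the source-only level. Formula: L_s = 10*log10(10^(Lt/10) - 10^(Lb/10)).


10^(72.1/10) = 1.62181e+07
10^(57.6/10) = 575440
Difference = 1.62181e+07 - 575440 = 1.56427e+07
L_source = 10*log10(1.56427e+07) = 71.943 dB


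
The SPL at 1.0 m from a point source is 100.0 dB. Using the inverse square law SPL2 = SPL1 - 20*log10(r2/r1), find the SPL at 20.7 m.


r2/r1 = 20.7/1.0 = 20.7
Correction = 20*log10(20.7) = 26.3194 dB
SPL2 = 100.0 - 26.3194 = 73.681 dB


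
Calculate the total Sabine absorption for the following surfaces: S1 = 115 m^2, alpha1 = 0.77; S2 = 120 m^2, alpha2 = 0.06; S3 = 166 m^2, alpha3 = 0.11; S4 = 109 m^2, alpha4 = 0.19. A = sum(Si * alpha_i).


115 * 0.77 = 88.55
120 * 0.06 = 7.2
166 * 0.11 = 18.26
109 * 0.19 = 20.71
A_total = 88.55 + 7.2 + 18.26 + 20.71 = 134.72 m^2


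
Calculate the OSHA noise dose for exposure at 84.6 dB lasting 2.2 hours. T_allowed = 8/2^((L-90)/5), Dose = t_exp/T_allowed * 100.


T_allowed = 8 / 2^((84.6 - 90)/5) = 16.9123 hr
Dose = 2.2 / 16.9123 * 100 = 13.008 %


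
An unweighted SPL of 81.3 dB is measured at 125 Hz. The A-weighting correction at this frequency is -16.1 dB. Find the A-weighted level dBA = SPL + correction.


A-weighting table: 125 Hz -> -16.1 dB correction
SPL_A = SPL + correction = 81.3 + (-16.1) = 65.2 dBA


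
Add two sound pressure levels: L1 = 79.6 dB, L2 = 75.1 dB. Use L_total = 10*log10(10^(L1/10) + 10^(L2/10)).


10^(79.6/10) = 9.12011e+07
10^(75.1/10) = 3.23594e+07
Sum = 9.12011e+07 + 3.23594e+07 = 1.2356e+08
L_total = 10*log10(1.2356e+08) = 80.919 dB


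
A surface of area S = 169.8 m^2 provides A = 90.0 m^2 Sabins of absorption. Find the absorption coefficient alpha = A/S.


Absorption coefficient = absorbed power / incident power
alpha = A / S = 90.0 / 169.8 = 0.53004


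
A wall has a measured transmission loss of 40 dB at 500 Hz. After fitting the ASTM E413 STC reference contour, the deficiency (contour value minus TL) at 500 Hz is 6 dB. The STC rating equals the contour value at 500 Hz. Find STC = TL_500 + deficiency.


By ASTM E413, STC = value of the fitted reference contour at 500 Hz.
Contour value at 500 Hz = TL_500 + deficiency = 40 + 6 = 46
STC = 46


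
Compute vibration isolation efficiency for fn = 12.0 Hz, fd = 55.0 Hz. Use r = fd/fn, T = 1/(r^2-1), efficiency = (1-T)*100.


r = 55.0 / 12.0 = 4.58333
r^2 - 1 = 4.58333^2 - 1 = 20.0069
T = 1/20.0069 = 0.0499828
Efficiency = (1 - 0.0499828)*100 = 95.002 %


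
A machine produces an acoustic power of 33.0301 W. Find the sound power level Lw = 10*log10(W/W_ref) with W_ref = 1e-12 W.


W / W_ref = 33.0301 / 1e-12 = 3.30301e+13
Lw = 10 * log10(3.30301e+13) = 135.19 dB


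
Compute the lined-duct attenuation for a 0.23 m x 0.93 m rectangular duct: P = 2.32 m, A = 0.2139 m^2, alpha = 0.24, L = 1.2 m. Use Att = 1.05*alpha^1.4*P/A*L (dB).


alpha^1.4 = 0.24^1.4 = 0.135611
Attenuation rate = 1.05 * alpha^1.4 * P / A
= 1.05 * 0.135611 * 2.32 / 0.2139 = 1.54441 dB/m
Total Att = 1.54441 * 1.2 = 1.8533 dB


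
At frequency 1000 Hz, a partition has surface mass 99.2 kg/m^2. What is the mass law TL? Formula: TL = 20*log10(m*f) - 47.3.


m * f = 99.2 * 1000 = 99200
20*log10(99200) = 99.9302 dB
TL = 99.9302 - 47.3 = 52.63 dB


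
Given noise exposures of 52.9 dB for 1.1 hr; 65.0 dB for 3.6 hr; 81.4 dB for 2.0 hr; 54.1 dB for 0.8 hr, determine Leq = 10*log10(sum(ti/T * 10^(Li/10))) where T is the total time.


T_total = 1.1 + 3.6 + 2.0 + 0.8 = 7.5 hr
(1.1/7.5) * 10^(52.9/10) = 28597.7
(3.6/7.5) * 10^(65.0/10) = 1.51789e+06
(2.0/7.5) * 10^(81.4/10) = 3.68102e+07
(0.8/7.5) * 10^(54.1/10) = 27417.6
Sum = 28597.7 + 1.51789e+06 + 3.68102e+07 + 27417.6 = 3.83841e+07
Leq = 10*log10(3.83841e+07) = 75.842 dB


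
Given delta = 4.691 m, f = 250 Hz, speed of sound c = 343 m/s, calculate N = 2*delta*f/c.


N = 2*delta*f/c = 2*delta/lambda, where lambda = c/f
lambda = 343 / 250 = 1.372 m
N = 2 * 4.691 / 1.372 = 6.8382


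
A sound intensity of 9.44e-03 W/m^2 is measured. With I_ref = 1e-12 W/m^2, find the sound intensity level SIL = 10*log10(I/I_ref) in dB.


I / I_ref = 9.44e-03 / 1e-12 = 9.44e+09
SIL = 10 * log10(9.44e+09) = 99.75 dB


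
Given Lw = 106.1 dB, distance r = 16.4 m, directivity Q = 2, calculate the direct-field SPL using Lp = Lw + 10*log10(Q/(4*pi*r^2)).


4*pi*r^2 = 4*pi*16.4^2 = 3379.85 m^2
Q / (4*pi*r^2) = 2 / 3379.85 = 0.000591742
Lp = 106.1 + 10*log10(0.000591742) = 73.821 dB


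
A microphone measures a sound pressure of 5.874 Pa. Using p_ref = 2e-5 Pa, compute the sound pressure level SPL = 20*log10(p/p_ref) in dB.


p / p_ref = 5.874 / 2e-5 = 293700
SPL = 20 * log10(293700) = 109.36 dB


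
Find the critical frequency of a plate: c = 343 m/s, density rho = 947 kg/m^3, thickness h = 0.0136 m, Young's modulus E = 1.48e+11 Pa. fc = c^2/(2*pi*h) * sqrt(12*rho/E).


12*rho/E = 12*947/1.48e+11 = 7.67838e-08
sqrt(12*rho/E) = sqrt(7.67838e-08) = 0.000277099
c^2/(2*pi*h) = 343^2/(2*pi*0.0136) = 1.3768e+06
fc = 1.3768e+06 * 0.000277099 = 381.51 Hz


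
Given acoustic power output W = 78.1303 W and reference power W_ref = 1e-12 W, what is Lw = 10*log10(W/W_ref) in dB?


W / W_ref = 78.1303 / 1e-12 = 7.81303e+13
Lw = 10 * log10(7.81303e+13) = 138.93 dB


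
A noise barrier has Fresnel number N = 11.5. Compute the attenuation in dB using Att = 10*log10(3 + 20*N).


3 + 20*N = 3 + 20*11.5 = 233
Att = 10*log10(233) = 23.674 dB


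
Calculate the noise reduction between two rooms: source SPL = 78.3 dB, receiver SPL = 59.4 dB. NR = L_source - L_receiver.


NR = L_source - L_receiver (difference between source and receiving room levels)
NR = 78.3 - 59.4 = 18.9 dB


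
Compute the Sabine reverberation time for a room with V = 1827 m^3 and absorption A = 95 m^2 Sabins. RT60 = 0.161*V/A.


RT60 = 0.161 * 1827 / 95 = 3.0963 s


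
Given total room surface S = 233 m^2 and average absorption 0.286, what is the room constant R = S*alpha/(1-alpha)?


R = 233 * 0.286 / (1 - 0.286) = 93.331 m^2


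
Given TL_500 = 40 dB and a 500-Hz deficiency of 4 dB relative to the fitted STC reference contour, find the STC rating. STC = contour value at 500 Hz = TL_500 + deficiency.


By ASTM E413, STC = value of the fitted reference contour at 500 Hz.
Contour value at 500 Hz = TL_500 + deficiency = 40 + 4 = 44
STC = 44


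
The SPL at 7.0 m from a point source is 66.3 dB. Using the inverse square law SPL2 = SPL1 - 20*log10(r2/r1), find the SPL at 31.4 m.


r2/r1 = 31.4/7.0 = 4.48571
Correction = 20*log10(4.48571) = 13.0366 dB
SPL2 = 66.3 - 13.0366 = 53.263 dB


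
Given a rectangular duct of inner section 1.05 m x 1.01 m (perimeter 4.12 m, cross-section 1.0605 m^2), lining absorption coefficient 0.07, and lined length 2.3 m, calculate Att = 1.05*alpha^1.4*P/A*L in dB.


alpha^1.4 = 0.07^1.4 = 0.0241622
Attenuation rate = 1.05 * alpha^1.4 * P / A
= 1.05 * 0.0241622 * 4.12 / 1.0605 = 0.0985626 dB/m
Total Att = 0.0985626 * 2.3 = 0.22669 dB


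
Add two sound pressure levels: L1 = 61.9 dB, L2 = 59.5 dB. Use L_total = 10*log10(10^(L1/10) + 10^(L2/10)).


10^(61.9/10) = 1.54882e+06
10^(59.5/10) = 891251
Sum = 1.54882e+06 + 891251 = 2.44007e+06
L_total = 10*log10(2.44007e+06) = 63.874 dB


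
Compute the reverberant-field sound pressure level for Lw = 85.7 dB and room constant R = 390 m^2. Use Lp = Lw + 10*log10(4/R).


4/R = 4/390 = 0.0102564
Lp = 85.7 + 10*log10(0.0102564) = 65.81 dB


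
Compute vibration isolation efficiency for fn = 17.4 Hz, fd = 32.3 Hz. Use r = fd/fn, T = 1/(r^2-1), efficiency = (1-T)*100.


r = 32.3 / 17.4 = 1.85632
r^2 - 1 = 1.85632^2 - 1 = 2.44592
T = 1/2.44592 = 0.408844
Efficiency = (1 - 0.408844)*100 = 59.116 %


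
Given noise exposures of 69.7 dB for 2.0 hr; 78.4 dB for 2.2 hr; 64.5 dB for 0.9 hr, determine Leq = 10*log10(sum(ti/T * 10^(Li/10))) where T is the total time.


T_total = 2.0 + 2.2 + 0.9 = 5.1 hr
(2.0/5.1) * 10^(69.7/10) = 3.65982e+06
(2.2/5.1) * 10^(78.4/10) = 2.98437e+07
(0.9/5.1) * 10^(64.5/10) = 497362
Sum = 3.65982e+06 + 2.98437e+07 + 497362 = 3.40009e+07
Leq = 10*log10(3.40009e+07) = 75.315 dB


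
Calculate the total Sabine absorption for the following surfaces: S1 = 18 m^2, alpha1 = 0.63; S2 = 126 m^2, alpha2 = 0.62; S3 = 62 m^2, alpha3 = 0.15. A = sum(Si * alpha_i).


18 * 0.63 = 11.34
126 * 0.62 = 78.12
62 * 0.15 = 9.3
A_total = 11.34 + 78.12 + 9.3 = 98.76 m^2


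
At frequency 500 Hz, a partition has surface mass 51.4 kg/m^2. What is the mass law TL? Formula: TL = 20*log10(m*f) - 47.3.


m * f = 51.4 * 500 = 25700
20*log10(25700) = 88.1987 dB
TL = 88.1987 - 47.3 = 40.899 dB


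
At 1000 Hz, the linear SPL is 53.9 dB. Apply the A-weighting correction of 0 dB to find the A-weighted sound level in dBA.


A-weighting table: 1000 Hz -> 0 dB correction
SPL_A = SPL + correction = 53.9 + (0) = 53.9 dBA


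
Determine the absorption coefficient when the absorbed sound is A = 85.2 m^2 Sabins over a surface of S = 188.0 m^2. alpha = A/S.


Absorption coefficient = absorbed power / incident power
alpha = A / S = 85.2 / 188.0 = 0.45319


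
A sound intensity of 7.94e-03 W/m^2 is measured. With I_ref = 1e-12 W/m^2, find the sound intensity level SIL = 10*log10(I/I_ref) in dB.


I / I_ref = 7.94e-03 / 1e-12 = 7.94e+09
SIL = 10 * log10(7.94e+09) = 98.998 dB


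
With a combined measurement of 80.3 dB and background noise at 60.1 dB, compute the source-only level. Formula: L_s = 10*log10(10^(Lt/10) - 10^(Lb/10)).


10^(80.3/10) = 1.07152e+08
10^(60.1/10) = 1.02329e+06
Difference = 1.07152e+08 - 1.02329e+06 = 1.06129e+08
L_source = 10*log10(1.06129e+08) = 80.258 dB


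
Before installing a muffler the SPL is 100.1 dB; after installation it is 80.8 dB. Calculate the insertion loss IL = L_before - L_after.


Insertion loss = SPL without muffler - SPL with muffler
IL = 100.1 - 80.8 = 19.3 dB


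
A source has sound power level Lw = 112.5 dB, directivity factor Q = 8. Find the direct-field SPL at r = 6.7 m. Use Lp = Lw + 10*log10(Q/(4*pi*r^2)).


4*pi*r^2 = 4*pi*6.7^2 = 564.104 m^2
Q / (4*pi*r^2) = 8 / 564.104 = 0.0141818
Lp = 112.5 + 10*log10(0.0141818) = 94.017 dB


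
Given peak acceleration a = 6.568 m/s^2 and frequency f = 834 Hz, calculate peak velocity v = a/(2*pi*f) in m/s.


omega = 2*pi*f = 2*pi*834 = 5240.18 rad/s
v = a / omega = 6.568 / 5240.18 = 0.0012534 m/s


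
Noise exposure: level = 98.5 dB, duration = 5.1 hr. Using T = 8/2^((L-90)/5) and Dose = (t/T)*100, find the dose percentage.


T_allowed = 8 / 2^((98.5 - 90)/5) = 2.46229 hr
Dose = 5.1 / 2.46229 * 100 = 207.12 %


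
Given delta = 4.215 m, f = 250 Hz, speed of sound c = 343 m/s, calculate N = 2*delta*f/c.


N = 2*delta*f/c = 2*delta/lambda, where lambda = c/f
lambda = 343 / 250 = 1.372 m
N = 2 * 4.215 / 1.372 = 6.1443


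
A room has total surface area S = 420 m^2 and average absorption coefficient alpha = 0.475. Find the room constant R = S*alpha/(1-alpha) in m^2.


R = 420 * 0.475 / (1 - 0.475) = 380 m^2


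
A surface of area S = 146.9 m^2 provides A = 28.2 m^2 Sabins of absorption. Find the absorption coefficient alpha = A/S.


Absorption coefficient = absorbed power / incident power
alpha = A / S = 28.2 / 146.9 = 0.19197


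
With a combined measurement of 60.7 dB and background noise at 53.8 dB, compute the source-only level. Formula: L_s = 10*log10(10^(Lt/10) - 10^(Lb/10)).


10^(60.7/10) = 1.1749e+06
10^(53.8/10) = 239883
Difference = 1.1749e+06 - 239883 = 935017
L_source = 10*log10(935017) = 59.708 dB


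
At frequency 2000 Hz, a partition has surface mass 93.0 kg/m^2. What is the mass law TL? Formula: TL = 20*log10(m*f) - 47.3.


m * f = 93.0 * 2000 = 186000
20*log10(186000) = 105.39 dB
TL = 105.39 - 47.3 = 58.09 dB


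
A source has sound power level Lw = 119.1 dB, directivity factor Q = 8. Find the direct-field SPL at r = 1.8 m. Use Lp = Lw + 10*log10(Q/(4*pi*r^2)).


4*pi*r^2 = 4*pi*1.8^2 = 40.715 m^2
Q / (4*pi*r^2) = 8 / 40.715 = 0.196488
Lp = 119.1 + 10*log10(0.196488) = 112.03 dB


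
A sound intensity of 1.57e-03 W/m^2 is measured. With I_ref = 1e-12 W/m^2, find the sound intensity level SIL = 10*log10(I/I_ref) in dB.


I / I_ref = 1.57e-03 / 1e-12 = 1.57e+09
SIL = 10 * log10(1.57e+09) = 91.959 dB


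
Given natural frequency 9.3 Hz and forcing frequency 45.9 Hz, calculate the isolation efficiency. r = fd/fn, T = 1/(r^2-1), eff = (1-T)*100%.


r = 45.9 / 9.3 = 4.93548
r^2 - 1 = 4.93548^2 - 1 = 23.359
T = 1/23.359 = 0.0428101
Efficiency = (1 - 0.0428101)*100 = 95.719 %


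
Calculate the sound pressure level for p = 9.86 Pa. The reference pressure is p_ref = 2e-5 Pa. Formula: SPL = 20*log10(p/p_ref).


p / p_ref = 9.86 / 2e-5 = 493000
SPL = 20 * log10(493000) = 113.86 dB


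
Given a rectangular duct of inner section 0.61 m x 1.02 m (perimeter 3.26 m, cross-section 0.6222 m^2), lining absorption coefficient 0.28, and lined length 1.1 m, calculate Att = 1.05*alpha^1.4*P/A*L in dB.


alpha^1.4 = 0.28^1.4 = 0.168276
Attenuation rate = 1.05 * alpha^1.4 * P / A
= 1.05 * 0.168276 * 3.26 / 0.6222 = 0.925761 dB/m
Total Att = 0.925761 * 1.1 = 1.0183 dB


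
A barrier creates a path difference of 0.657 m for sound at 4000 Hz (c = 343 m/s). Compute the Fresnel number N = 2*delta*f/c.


N = 2*delta*f/c = 2*delta/lambda, where lambda = c/f
lambda = 343 / 4000 = 0.08575 m
N = 2 * 0.657 / 0.08575 = 15.324


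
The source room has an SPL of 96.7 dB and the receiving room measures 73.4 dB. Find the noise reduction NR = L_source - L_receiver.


NR = L_source - L_receiver (difference between source and receiving room levels)
NR = 96.7 - 73.4 = 23.3 dB


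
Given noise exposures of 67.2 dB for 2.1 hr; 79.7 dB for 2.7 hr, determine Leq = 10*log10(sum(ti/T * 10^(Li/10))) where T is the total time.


T_total = 2.1 + 2.7 = 4.8 hr
(2.1/4.8) * 10^(67.2/10) = 2.29603e+06
(2.7/4.8) * 10^(79.7/10) = 5.24956e+07
Sum = 2.29603e+06 + 5.24956e+07 = 5.47916e+07
Leq = 10*log10(5.47916e+07) = 77.387 dB


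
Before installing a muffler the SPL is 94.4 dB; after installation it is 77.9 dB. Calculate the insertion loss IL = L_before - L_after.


Insertion loss = SPL without muffler - SPL with muffler
IL = 94.4 - 77.9 = 16.5 dB


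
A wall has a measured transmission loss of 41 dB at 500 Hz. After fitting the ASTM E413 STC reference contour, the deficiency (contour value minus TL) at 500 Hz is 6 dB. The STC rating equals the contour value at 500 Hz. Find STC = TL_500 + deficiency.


By ASTM E413, STC = value of the fitted reference contour at 500 Hz.
Contour value at 500 Hz = TL_500 + deficiency = 41 + 6 = 47
STC = 47


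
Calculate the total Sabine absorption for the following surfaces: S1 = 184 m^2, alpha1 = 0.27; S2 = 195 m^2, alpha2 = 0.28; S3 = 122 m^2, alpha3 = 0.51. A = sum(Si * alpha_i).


184 * 0.27 = 49.68
195 * 0.28 = 54.6
122 * 0.51 = 62.22
A_total = 49.68 + 54.6 + 62.22 = 166.5 m^2


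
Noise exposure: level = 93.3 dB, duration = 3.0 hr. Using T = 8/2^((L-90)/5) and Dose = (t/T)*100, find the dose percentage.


T_allowed = 8 / 2^((93.3 - 90)/5) = 5.06303 hr
Dose = 3.0 / 5.06303 * 100 = 59.253 %


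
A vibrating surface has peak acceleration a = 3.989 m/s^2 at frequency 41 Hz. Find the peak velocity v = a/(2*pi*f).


omega = 2*pi*f = 2*pi*41 = 257.611 rad/s
v = a / omega = 3.989 / 257.611 = 0.015485 m/s


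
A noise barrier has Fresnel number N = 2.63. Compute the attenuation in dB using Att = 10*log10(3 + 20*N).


3 + 20*N = 3 + 20*2.63 = 55.6
Att = 10*log10(55.6) = 17.451 dB


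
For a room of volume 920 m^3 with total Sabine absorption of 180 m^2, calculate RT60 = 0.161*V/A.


RT60 = 0.161 * 920 / 180 = 0.82289 s


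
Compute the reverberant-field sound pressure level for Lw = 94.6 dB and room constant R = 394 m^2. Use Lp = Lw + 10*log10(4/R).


4/R = 4/394 = 0.0101523
Lp = 94.6 + 10*log10(0.0101523) = 74.666 dB


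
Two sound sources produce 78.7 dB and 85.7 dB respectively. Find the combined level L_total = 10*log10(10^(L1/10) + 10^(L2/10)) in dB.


10^(78.7/10) = 7.4131e+07
10^(85.7/10) = 3.71535e+08
Sum = 7.4131e+07 + 3.71535e+08 = 4.45666e+08
L_total = 10*log10(4.45666e+08) = 86.49 dB


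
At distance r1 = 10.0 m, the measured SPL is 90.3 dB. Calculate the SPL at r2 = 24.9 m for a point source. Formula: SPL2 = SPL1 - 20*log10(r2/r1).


r2/r1 = 24.9/10.0 = 2.49
Correction = 20*log10(2.49) = 7.92399 dB
SPL2 = 90.3 - 7.92399 = 82.376 dB


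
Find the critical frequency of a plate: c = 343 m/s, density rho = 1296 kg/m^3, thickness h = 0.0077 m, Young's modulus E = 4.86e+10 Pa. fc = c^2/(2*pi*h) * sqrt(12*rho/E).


12*rho/E = 12*1296/4.86e+10 = 3.2e-07
sqrt(12*rho/E) = sqrt(3.2e-07) = 0.000565685
c^2/(2*pi*h) = 343^2/(2*pi*0.0077) = 2.43174e+06
fc = 2.43174e+06 * 0.000565685 = 1375.6 Hz


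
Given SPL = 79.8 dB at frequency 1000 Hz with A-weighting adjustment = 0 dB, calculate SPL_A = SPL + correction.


A-weighting table: 1000 Hz -> 0 dB correction
SPL_A = SPL + correction = 79.8 + (0) = 79.8 dBA


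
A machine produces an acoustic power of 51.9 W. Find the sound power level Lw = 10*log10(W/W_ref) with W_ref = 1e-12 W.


W / W_ref = 51.9 / 1e-12 = 5.19e+13
Lw = 10 * log10(5.19e+13) = 137.15 dB


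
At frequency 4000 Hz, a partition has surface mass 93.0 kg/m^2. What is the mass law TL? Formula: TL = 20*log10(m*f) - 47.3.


m * f = 93.0 * 4000 = 372000
20*log10(372000) = 111.411 dB
TL = 111.411 - 47.3 = 64.111 dB


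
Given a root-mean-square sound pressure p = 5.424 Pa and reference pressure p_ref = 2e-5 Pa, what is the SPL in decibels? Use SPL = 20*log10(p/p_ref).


p / p_ref = 5.424 / 2e-5 = 271200
SPL = 20 * log10(271200) = 108.67 dB


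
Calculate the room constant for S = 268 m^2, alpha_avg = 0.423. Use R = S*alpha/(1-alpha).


R = 268 * 0.423 / (1 - 0.423) = 196.47 m^2


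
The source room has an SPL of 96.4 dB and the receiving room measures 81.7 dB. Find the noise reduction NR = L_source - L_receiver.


NR = L_source - L_receiver (difference between source and receiving room levels)
NR = 96.4 - 81.7 = 14.7 dB


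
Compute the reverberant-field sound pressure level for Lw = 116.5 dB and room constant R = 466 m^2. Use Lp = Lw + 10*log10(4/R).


4/R = 4/466 = 0.00858369
Lp = 116.5 + 10*log10(0.00858369) = 95.837 dB


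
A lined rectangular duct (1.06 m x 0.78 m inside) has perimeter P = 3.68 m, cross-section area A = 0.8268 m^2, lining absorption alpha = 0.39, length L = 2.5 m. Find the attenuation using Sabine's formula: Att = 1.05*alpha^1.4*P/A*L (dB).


alpha^1.4 = 0.39^1.4 = 0.267603
Attenuation rate = 1.05 * alpha^1.4 * P / A
= 1.05 * 0.267603 * 3.68 / 0.8268 = 1.25063 dB/m
Total Att = 1.25063 * 2.5 = 3.1266 dB


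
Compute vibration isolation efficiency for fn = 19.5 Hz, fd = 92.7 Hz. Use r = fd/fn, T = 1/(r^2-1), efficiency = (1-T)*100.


r = 92.7 / 19.5 = 4.75385
r^2 - 1 = 4.75385^2 - 1 = 21.5991
T = 1/21.5991 = 0.0462982
Efficiency = (1 - 0.0462982)*100 = 95.37 %


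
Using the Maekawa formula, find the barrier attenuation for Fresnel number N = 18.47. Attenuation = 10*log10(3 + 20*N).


3 + 20*N = 3 + 20*18.47 = 372.4
Att = 10*log10(372.4) = 25.71 dB


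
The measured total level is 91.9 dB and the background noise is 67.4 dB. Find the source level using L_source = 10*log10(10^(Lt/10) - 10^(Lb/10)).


10^(91.9/10) = 1.54882e+09
10^(67.4/10) = 5.49541e+06
Difference = 1.54882e+09 - 5.49541e+06 = 1.54332e+09
L_source = 10*log10(1.54332e+09) = 91.885 dB


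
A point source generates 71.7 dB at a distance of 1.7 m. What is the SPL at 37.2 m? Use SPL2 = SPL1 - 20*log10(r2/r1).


r2/r1 = 37.2/1.7 = 21.8824
Correction = 20*log10(21.8824) = 26.8019 dB
SPL2 = 71.7 - 26.8019 = 44.898 dB


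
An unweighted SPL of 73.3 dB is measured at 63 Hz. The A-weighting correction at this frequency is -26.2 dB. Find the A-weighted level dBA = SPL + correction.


A-weighting table: 63 Hz -> -26.2 dB correction
SPL_A = SPL + correction = 73.3 + (-26.2) = 47.1 dBA


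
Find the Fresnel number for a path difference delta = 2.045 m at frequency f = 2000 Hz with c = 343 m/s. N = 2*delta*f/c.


N = 2*delta*f/c = 2*delta/lambda, where lambda = c/f
lambda = 343 / 2000 = 0.1715 m
N = 2 * 2.045 / 0.1715 = 23.848


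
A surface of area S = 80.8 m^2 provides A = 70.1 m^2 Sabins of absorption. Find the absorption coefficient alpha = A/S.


Absorption coefficient = absorbed power / incident power
alpha = A / S = 70.1 / 80.8 = 0.86757


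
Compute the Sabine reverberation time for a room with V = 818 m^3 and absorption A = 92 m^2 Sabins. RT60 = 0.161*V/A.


RT60 = 0.161 * 818 / 92 = 1.4315 s


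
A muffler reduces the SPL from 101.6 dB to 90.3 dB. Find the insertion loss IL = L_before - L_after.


Insertion loss = SPL without muffler - SPL with muffler
IL = 101.6 - 90.3 = 11.3 dB


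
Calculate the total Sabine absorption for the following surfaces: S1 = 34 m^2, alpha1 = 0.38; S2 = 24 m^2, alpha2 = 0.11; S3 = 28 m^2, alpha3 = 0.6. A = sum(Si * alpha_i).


34 * 0.38 = 12.92
24 * 0.11 = 2.64
28 * 0.6 = 16.8
A_total = 12.92 + 2.64 + 16.8 = 32.36 m^2


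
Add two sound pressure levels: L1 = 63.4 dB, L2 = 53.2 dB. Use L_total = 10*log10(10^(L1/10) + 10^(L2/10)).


10^(63.4/10) = 2.18776e+06
10^(53.2/10) = 208930
Sum = 2.18776e+06 + 208930 = 2.39669e+06
L_total = 10*log10(2.39669e+06) = 63.796 dB


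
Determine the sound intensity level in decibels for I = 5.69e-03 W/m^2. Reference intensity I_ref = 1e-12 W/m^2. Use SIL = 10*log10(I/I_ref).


I / I_ref = 5.69e-03 / 1e-12 = 5.69e+09
SIL = 10 * log10(5.69e+09) = 97.551 dB


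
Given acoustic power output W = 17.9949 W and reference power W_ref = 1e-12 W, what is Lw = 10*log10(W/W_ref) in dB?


W / W_ref = 17.9949 / 1e-12 = 1.79949e+13
Lw = 10 * log10(1.79949e+13) = 132.55 dB


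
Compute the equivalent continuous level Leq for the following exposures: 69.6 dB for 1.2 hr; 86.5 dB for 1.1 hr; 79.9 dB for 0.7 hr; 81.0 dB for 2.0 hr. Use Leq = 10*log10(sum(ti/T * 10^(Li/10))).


T_total = 1.2 + 1.1 + 0.7 + 2.0 = 5.0 hr
(1.2/5.0) * 10^(69.6/10) = 2.18883e+06
(1.1/5.0) * 10^(86.5/10) = 9.82704e+07
(0.7/5.0) * 10^(79.9/10) = 1.36813e+07
(2.0/5.0) * 10^(81.0/10) = 5.0357e+07
Sum = 2.18883e+06 + 9.82704e+07 + 1.36813e+07 + 5.0357e+07 = 1.64498e+08
Leq = 10*log10(1.64498e+08) = 82.162 dB


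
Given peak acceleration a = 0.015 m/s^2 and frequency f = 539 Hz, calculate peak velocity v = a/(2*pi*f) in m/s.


omega = 2*pi*f = 2*pi*539 = 3386.64 rad/s
v = a / omega = 0.015 / 3386.64 = 4.4292e-06 m/s


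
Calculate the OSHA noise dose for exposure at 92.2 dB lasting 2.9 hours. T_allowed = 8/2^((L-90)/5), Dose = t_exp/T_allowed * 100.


T_allowed = 8 / 2^((92.2 - 90)/5) = 5.89708 hr
Dose = 2.9 / 5.89708 * 100 = 49.177 %


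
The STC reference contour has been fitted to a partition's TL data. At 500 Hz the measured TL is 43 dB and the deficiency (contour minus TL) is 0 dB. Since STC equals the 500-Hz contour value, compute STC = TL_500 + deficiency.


By ASTM E413, STC = value of the fitted reference contour at 500 Hz.
Contour value at 500 Hz = TL_500 + deficiency = 43 + 0 = 43
STC = 43


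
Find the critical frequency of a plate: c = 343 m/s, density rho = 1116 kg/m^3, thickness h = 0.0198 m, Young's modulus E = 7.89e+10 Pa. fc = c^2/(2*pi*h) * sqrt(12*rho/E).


12*rho/E = 12*1116/7.89e+10 = 1.69734e-07
sqrt(12*rho/E) = sqrt(1.69734e-07) = 0.000411988
c^2/(2*pi*h) = 343^2/(2*pi*0.0198) = 945678
fc = 945678 * 0.000411988 = 389.61 Hz


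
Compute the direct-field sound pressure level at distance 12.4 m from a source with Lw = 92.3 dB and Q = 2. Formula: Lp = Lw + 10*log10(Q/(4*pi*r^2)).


4*pi*r^2 = 4*pi*12.4^2 = 1932.21 m^2
Q / (4*pi*r^2) = 2 / 1932.21 = 0.00103508
Lp = 92.3 + 10*log10(0.00103508) = 62.45 dB


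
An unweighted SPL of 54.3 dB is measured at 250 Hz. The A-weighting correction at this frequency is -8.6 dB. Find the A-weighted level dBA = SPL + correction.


A-weighting table: 250 Hz -> -8.6 dB correction
SPL_A = SPL + correction = 54.3 + (-8.6) = 45.7 dBA


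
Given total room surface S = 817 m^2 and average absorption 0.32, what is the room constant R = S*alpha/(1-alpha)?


R = 817 * 0.32 / (1 - 0.32) = 384.47 m^2


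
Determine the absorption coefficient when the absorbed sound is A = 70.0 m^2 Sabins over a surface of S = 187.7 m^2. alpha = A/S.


Absorption coefficient = absorbed power / incident power
alpha = A / S = 70.0 / 187.7 = 0.37294


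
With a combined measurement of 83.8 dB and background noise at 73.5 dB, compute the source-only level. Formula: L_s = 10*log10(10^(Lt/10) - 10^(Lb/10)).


10^(83.8/10) = 2.39883e+08
10^(73.5/10) = 2.23872e+07
Difference = 2.39883e+08 - 2.23872e+07 = 2.17496e+08
L_source = 10*log10(2.17496e+08) = 83.375 dB


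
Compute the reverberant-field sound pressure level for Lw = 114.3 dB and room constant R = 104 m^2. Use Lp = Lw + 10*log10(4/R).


4/R = 4/104 = 0.0384615
Lp = 114.3 + 10*log10(0.0384615) = 100.15 dB


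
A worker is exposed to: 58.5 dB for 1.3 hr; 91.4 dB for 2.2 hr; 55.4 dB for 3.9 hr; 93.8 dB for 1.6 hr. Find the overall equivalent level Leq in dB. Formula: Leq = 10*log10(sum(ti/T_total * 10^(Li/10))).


T_total = 1.3 + 2.2 + 3.9 + 1.6 = 9.0 hr
(1.3/9.0) * 10^(58.5/10) = 102259
(2.2/9.0) * 10^(91.4/10) = 3.37427e+08
(3.9/9.0) * 10^(55.4/10) = 150253
(1.6/9.0) * 10^(93.8/10) = 4.26459e+08
Sum = 102259 + 3.37427e+08 + 150253 + 4.26459e+08 = 7.64139e+08
Leq = 10*log10(7.64139e+08) = 88.832 dB


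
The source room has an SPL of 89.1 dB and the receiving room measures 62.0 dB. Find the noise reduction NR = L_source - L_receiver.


NR = L_source - L_receiver (difference between source and receiving room levels)
NR = 89.1 - 62.0 = 27.1 dB


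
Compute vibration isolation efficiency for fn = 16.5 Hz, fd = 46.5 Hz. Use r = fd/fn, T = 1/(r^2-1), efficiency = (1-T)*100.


r = 46.5 / 16.5 = 2.81818
r^2 - 1 = 2.81818^2 - 1 = 6.94214
T = 1/6.94214 = 0.144048
Efficiency = (1 - 0.144048)*100 = 85.595 %


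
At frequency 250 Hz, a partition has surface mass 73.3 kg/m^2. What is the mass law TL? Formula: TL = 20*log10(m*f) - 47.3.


m * f = 73.3 * 250 = 18325
20*log10(18325) = 85.2609 dB
TL = 85.2609 - 47.3 = 37.961 dB


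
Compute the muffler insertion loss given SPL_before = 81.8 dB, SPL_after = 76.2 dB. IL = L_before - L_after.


Insertion loss = SPL without muffler - SPL with muffler
IL = 81.8 - 76.2 = 5.6 dB


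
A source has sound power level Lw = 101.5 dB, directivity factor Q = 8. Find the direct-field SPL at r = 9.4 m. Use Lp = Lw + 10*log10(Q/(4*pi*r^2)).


4*pi*r^2 = 4*pi*9.4^2 = 1110.36 m^2
Q / (4*pi*r^2) = 8 / 1110.36 = 0.00720487
Lp = 101.5 + 10*log10(0.00720487) = 80.076 dB
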